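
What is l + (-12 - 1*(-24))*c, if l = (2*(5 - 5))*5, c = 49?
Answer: 588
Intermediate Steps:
l = 0 (l = (2*0)*5 = 0*5 = 0)
l + (-12 - 1*(-24))*c = 0 + (-12 - 1*(-24))*49 = 0 + (-12 + 24)*49 = 0 + 12*49 = 0 + 588 = 588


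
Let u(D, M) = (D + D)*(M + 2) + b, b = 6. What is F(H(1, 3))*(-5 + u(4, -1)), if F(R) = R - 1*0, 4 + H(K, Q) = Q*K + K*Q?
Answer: 18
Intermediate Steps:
H(K, Q) = -4 + 2*K*Q (H(K, Q) = -4 + (Q*K + K*Q) = -4 + (K*Q + K*Q) = -4 + 2*K*Q)
F(R) = R (F(R) = R + 0 = R)
u(D, M) = 6 + 2*D*(2 + M) (u(D, M) = (D + D)*(M + 2) + 6 = (2*D)*(2 + M) + 6 = 2*D*(2 + M) + 6 = 6 + 2*D*(2 + M))
F(H(1, 3))*(-5 + u(4, -1)) = (-4 + 2*1*3)*(-5 + (6 + 4*4 + 2*4*(-1))) = (-4 + 6)*(-5 + (6 + 16 - 8)) = 2*(-5 + 14) = 2*9 = 18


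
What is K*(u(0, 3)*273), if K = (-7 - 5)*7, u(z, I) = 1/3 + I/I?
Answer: -30576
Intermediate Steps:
u(z, I) = 4/3 (u(z, I) = 1*(1/3) + 1 = 1/3 + 1 = 4/3)
K = -84 (K = -12*7 = -84)
K*(u(0, 3)*273) = -112*273 = -84*364 = -30576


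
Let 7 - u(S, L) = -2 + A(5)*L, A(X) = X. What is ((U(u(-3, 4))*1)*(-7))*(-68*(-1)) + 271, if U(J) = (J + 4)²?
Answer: -23053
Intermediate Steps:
u(S, L) = 9 - 5*L (u(S, L) = 7 - (-2 + 5*L) = 7 + (2 - 5*L) = 9 - 5*L)
U(J) = (4 + J)²
((U(u(-3, 4))*1)*(-7))*(-68*(-1)) + 271 = (((4 + (9 - 5*4))²*1)*(-7))*(-68*(-1)) + 271 = (((4 + (9 - 20))²*1)*(-7))*68 + 271 = (((4 - 11)²*1)*(-7))*68 + 271 = (((-7)²*1)*(-7))*68 + 271 = ((49*1)*(-7))*68 + 271 = (49*(-7))*68 + 271 = -343*68 + 271 = -23324 + 271 = -23053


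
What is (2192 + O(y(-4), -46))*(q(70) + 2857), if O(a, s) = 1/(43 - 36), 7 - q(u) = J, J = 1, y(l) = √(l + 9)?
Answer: 6276105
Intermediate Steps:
y(l) = √(9 + l)
q(u) = 6 (q(u) = 7 - 1*1 = 7 - 1 = 6)
O(a, s) = ⅐ (O(a, s) = 1/7 = ⅐)
(2192 + O(y(-4), -46))*(q(70) + 2857) = (2192 + ⅐)*(6 + 2857) = (15345/7)*2863 = 6276105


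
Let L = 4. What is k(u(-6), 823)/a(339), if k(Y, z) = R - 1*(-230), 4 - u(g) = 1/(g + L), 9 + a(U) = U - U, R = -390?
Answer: 160/9 ≈ 17.778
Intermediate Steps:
a(U) = -9 (a(U) = -9 + (U - U) = -9 + 0 = -9)
u(g) = 4 - 1/(4 + g) (u(g) = 4 - 1/(g + 4) = 4 - 1/(4 + g))
k(Y, z) = -160 (k(Y, z) = -390 - 1*(-230) = -390 + 230 = -160)
k(u(-6), 823)/a(339) = -160/(-9) = -160*(-⅑) = 160/9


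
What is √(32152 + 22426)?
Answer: √54578 ≈ 233.62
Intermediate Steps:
√(32152 + 22426) = √54578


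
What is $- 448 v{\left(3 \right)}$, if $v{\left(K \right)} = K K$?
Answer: $-4032$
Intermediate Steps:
$v{\left(K \right)} = K^{2}$
$- 448 v{\left(3 \right)} = - 448 \cdot 3^{2} = \left(-448\right) 9 = -4032$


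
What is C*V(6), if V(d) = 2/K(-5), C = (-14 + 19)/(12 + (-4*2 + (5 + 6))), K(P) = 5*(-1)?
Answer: -2/15 ≈ -0.13333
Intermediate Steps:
K(P) = -5
C = 1/3 (C = 5/(12 + (-8 + 11)) = 5/(12 + 3) = 5/15 = 5*(1/15) = 1/3 ≈ 0.33333)
V(d) = -2/5 (V(d) = 2/(-5) = 2*(-1/5) = -2/5)
C*V(6) = (1/3)*(-2/5) = -2/15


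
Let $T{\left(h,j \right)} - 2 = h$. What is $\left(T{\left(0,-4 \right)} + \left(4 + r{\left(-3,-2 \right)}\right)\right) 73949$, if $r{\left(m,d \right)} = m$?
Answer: $221847$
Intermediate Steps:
$T{\left(h,j \right)} = 2 + h$
$\left(T{\left(0,-4 \right)} + \left(4 + r{\left(-3,-2 \right)}\right)\right) 73949 = \left(\left(2 + 0\right) + \left(4 - 3\right)\right) 73949 = \left(2 + 1\right) 73949 = 3 \cdot 73949 = 221847$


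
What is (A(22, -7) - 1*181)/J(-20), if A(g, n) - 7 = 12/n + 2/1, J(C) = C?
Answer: 304/35 ≈ 8.6857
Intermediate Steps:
A(g, n) = 9 + 12/n (A(g, n) = 7 + (12/n + 2/1) = 7 + (12/n + 2*1) = 7 + (12/n + 2) = 7 + (2 + 12/n) = 9 + 12/n)
(A(22, -7) - 1*181)/J(-20) = ((9 + 12/(-7)) - 1*181)/(-20) = ((9 + 12*(-1/7)) - 181)*(-1/20) = ((9 - 12/7) - 181)*(-1/20) = (51/7 - 181)*(-1/20) = -1216/7*(-1/20) = 304/35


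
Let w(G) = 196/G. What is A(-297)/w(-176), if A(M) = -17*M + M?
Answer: -209088/49 ≈ -4267.1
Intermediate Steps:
A(M) = -16*M
A(-297)/w(-176) = (-16*(-297))/((196/(-176))) = 4752/((196*(-1/176))) = 4752/(-49/44) = 4752*(-44/49) = -209088/49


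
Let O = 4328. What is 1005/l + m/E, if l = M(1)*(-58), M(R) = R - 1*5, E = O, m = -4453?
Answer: 51821/15689 ≈ 3.3030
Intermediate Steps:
E = 4328
M(R) = -5 + R (M(R) = R - 5 = -5 + R)
l = 232 (l = (-5 + 1)*(-58) = -4*(-58) = 232)
1005/l + m/E = 1005/232 - 4453/4328 = 51821/15689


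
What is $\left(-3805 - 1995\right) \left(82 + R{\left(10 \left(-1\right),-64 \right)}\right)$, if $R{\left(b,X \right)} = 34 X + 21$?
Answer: $12023400$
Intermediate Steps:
$R{\left(b,X \right)} = 21 + 34 X$
$\left(-3805 - 1995\right) \left(82 + R{\left(10 \left(-1\right),-64 \right)}\right) = \left(-3805 - 1995\right) \left(82 + \left(21 + 34 \left(-64\right)\right)\right) = - 5800 \left(82 + \left(21 - 2176\right)\right) = - 5800 \left(82 - 2155\right) = \left(-5800\right) \left(-2073\right) = 12023400$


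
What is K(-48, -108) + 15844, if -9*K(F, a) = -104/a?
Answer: 3850066/243 ≈ 15844.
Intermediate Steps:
K(F, a) = 104/(9*a) (K(F, a) = -(-104)/(9*a) = 104/(9*a))
K(-48, -108) + 15844 = (104/9)/(-108) + 15844 = (104/9)*(-1/108) + 15844 = -26/243 + 15844 = 3850066/243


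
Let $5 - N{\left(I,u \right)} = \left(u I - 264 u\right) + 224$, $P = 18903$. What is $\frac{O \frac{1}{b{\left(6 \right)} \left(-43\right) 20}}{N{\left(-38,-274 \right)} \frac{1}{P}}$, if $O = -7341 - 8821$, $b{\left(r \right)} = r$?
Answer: $- \frac{50918381}{71351620} \approx -0.71363$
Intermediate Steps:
$N{\left(I,u \right)} = -219 + 264 u - I u$ ($N{\left(I,u \right)} = 5 - \left(\left(u I - 264 u\right) + 224\right) = 5 - \left(\left(I u - 264 u\right) + 224\right) = 5 - \left(\left(- 264 u + I u\right) + 224\right) = 5 - \left(224 - 264 u + I u\right) = -219 + 264 u - I u$)
$O = -16162$ ($O = -7341 - 8821 = -16162$)
$\frac{O \frac{1}{b{\left(6 \right)} \left(-43\right) 20}}{N{\left(-38,-274 \right)} \frac{1}{P}} = \frac{\left(-16162\right) \frac{1}{6 \left(-43\right) 20}}{\left(-219 + 264 \left(-274\right) - \left(-38\right) \left(-274\right)\right) \frac{1}{18903}} = \frac{\left(-16162\right) \frac{1}{\left(-258\right) 20}}{\left(-219 - 72336 - 10412\right) \frac{1}{18903}} = \frac{\left(-16162\right) \frac{1}{-5160}}{\left(-82967\right) \frac{1}{18903}} = \frac{\left(-16162\right) \left(- \frac{1}{5160}\right)}{- \frac{82967}{18903}} = \frac{8081}{2580} \left(- \frac{18903}{82967}\right) = - \frac{50918381}{71351620}$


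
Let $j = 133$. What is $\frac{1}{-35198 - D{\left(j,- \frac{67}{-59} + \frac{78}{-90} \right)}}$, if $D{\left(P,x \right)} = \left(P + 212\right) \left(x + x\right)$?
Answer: $- \frac{59}{2087630} \approx -2.8262 \cdot 10^{-5}$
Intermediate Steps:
$D{\left(P,x \right)} = 2 x \left(212 + P\right)$ ($D{\left(P,x \right)} = \left(212 + P\right) 2 x = 2 x \left(212 + P\right)$)
$\frac{1}{-35198 - D{\left(j,- \frac{67}{-59} + \frac{78}{-90} \right)}} = \frac{1}{-35198 - 2 \left(- \frac{67}{-59} + \frac{78}{-90}\right) \left(212 + 133\right)} = \frac{1}{-35198 - 2 \left(\left(-67\right) \left(- \frac{1}{59}\right) + 78 \left(- \frac{1}{90}\right)\right) 345} = \frac{1}{-35198 - 2 \left(\frac{67}{59} - \frac{13}{15}\right) 345} = \frac{1}{-35198 - 2 \cdot \frac{238}{885} \cdot 345} = \frac{1}{-35198 - \frac{10948}{59}} = \frac{1}{- \frac{2087630}{59}} = - \frac{59}{2087630}$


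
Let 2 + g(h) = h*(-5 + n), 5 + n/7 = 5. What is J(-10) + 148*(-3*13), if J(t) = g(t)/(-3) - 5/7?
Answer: -40521/7 ≈ -5788.7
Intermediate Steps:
n = 0 (n = -35 + 7*5 = -35 + 35 = 0)
g(h) = -2 - 5*h (g(h) = -2 + h*(-5 + 0) = -2 + h*(-5) = -2 - 5*h)
J(t) = -1/21 + 5*t/3 (J(t) = (-2 - 5*t)/(-3) - 5/7 = (-2 - 5*t)*(-⅓) - 5*⅐ = (⅔ + 5*t/3) - 5/7 = -1/21 + 5*t/3)
J(-10) + 148*(-3*13) = (-1/21 + (5/3)*(-10)) + 148*(-3*13) = (-1/21 - 50/3) + 148*(-39) = -117/7 - 5772 = -40521/7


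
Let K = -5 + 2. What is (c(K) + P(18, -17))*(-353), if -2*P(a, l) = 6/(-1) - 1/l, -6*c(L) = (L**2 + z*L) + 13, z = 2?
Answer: -10943/102 ≈ -107.28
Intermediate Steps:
K = -3
c(L) = -13/6 - L/3 - L**2/6 (c(L) = -((L**2 + 2*L) + 13)/6 = -(13 + L**2 + 2*L)/6 = -13/6 - L/3 - L**2/6)
P(a, l) = 3 + 1/(2*l) (P(a, l) = -(6/(-1) - 1/l)/2 = -(6*(-1) - 1/l)/2 = -(-6 - 1/l)/2 = 3 + 1/(2*l))
(c(K) + P(18, -17))*(-353) = ((-13/6 - 1/3*(-3) - 1/6*(-3)**2) + (3 + (1/2)/(-17)))*(-353) = ((-13/6 + 1 - 1/6*9) + (3 + (1/2)*(-1/17)))*(-353) = ((-13/6 + 1 - 3/2) + (3 - 1/34))*(-353) = (-8/3 + 101/34)*(-353) = (31/102)*(-353) = -10943/102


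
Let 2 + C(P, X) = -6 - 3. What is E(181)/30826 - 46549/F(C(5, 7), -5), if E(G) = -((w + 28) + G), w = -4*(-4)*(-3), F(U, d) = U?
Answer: 1434917703/339086 ≈ 4231.7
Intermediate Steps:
C(P, X) = -11 (C(P, X) = -2 + (-6 - 3) = -2 - 9 = -11)
w = -48 (w = 16*(-3) = -48)
E(G) = 20 - G (E(G) = -((-48 + 28) + G) = -(-20 + G) = 20 - G)
E(181)/30826 - 46549/F(C(5, 7), -5) = (20 - 1*181)/30826 - 46549/(-11) = (20 - 181)*(1/30826) - 46549*(-1/11) = -161*1/30826 + 46549/11 = -161/30826 + 46549/11 = 1434917703/339086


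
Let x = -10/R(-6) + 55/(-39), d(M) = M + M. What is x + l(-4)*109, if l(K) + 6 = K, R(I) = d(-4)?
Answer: -170065/156 ≈ -1090.2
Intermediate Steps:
d(M) = 2*M
R(I) = -8 (R(I) = 2*(-4) = -8)
l(K) = -6 + K
x = -25/156 (x = -10/(-8) + 55/(-39) = -10*(-⅛) + 55*(-1/39) = 5/4 - 55/39 = -25/156 ≈ -0.16026)
x + l(-4)*109 = -25/156 + (-6 - 4)*109 = -25/156 - 10*109 = -25/156 - 1090 = -170065/156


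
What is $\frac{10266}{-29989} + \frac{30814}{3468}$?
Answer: $\frac{444239279}{52000926} \approx 8.5429$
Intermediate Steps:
$\frac{10266}{-29989} + \frac{30814}{3468} = 10266 \left(- \frac{1}{29989}\right) + 30814 \cdot \frac{1}{3468} = - \frac{10266}{29989} + \frac{15407}{1734} = \frac{444239279}{52000926}$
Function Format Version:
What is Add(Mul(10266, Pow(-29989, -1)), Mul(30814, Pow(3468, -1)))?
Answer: Rational(444239279, 52000926) ≈ 8.5429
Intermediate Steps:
Add(Mul(10266, Pow(-29989, -1)), Mul(30814, Pow(3468, -1))) = Add(Mul(10266, Rational(-1, 29989)), Mul(30814, Rational(1, 3468))) = Add(Rational(-10266, 29989), Rational(15407, 1734)) = Rational(444239279, 52000926)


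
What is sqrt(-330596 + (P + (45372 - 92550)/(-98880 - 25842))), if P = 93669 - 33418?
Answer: 2*I*sqrt(19200483311)/533 ≈ 519.95*I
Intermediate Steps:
P = 60251
sqrt(-330596 + (P + (45372 - 92550)/(-98880 - 25842))) = sqrt(-330596 + (60251 + (45372 - 92550)/(-98880 - 25842))) = sqrt(-330596 + (60251 - 47178/(-124722))) = sqrt(-330596 + (60251 - 47178*(-1/124722))) = sqrt(-330596 + (60251 + 2621/6929)) = sqrt(-330596 + 417481800/6929) = sqrt(-1873217884/6929) = 2*I*sqrt(19200483311)/533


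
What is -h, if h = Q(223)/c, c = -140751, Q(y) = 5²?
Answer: 25/140751 ≈ 0.00017762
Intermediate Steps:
Q(y) = 25
h = -25/140751 (h = 25/(-140751) = 25*(-1/140751) = -25/140751 ≈ -0.00017762)
-h = -1*(-25/140751) = 25/140751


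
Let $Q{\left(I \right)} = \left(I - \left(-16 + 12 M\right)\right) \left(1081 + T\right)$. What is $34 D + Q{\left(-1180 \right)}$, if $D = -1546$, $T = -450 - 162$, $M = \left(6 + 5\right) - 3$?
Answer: $-643504$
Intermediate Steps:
$M = 8$ ($M = 11 - 3 = 8$)
$T = -612$ ($T = -450 - 162 = -612$)
$Q{\left(I \right)} = -37520 + 469 I$ ($Q{\left(I \right)} = \left(I + \left(\left(-12\right) 8 + 16\right)\right) \left(1081 - 612\right) = \left(I + \left(-96 + 16\right)\right) 469 = \left(I - 80\right) 469 = \left(-80 + I\right) 469 = -37520 + 469 I$)
$34 D + Q{\left(-1180 \right)} = 34 \left(-1546\right) + \left(-37520 + 469 \left(-1180\right)\right) = -52564 - 590940 = -643504$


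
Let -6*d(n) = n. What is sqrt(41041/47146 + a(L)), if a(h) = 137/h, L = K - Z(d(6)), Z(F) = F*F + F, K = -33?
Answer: I*sqrt(65635576842)/141438 ≈ 1.8114*I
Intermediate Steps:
d(n) = -n/6
Z(F) = F + F**2 (Z(F) = F**2 + F = F + F**2)
L = -33 (L = -33 - (-1/6*6)*(1 - 1/6*6) = -33 - (-1)*(1 - 1) = -33 - (-1)*0 = -33 - 1*0 = -33 + 0 = -33)
sqrt(41041/47146 + a(L)) = sqrt(41041/47146 + 137/(-33)) = sqrt(41041*(1/47146) + 137*(-1/33)) = sqrt(3731/4286 - 137/33) = sqrt(-464059/141438) = I*sqrt(65635576842)/141438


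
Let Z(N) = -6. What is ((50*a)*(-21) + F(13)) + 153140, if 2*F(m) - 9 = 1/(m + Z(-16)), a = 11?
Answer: 991162/7 ≈ 1.4159e+5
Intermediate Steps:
F(m) = 9/2 + 1/(2*(-6 + m)) (F(m) = 9/2 + 1/(2*(m - 6)) = 9/2 + 1/(2*(-6 + m)))
((50*a)*(-21) + F(13)) + 153140 = ((50*11)*(-21) + (-53 + 9*13)/(2*(-6 + 13))) + 153140 = (550*(-21) + (1/2)*(-53 + 117)/7) + 153140 = (-11550 + (1/2)*(1/7)*64) + 153140 = (-11550 + 32/7) + 153140 = -80818/7 + 153140 = 991162/7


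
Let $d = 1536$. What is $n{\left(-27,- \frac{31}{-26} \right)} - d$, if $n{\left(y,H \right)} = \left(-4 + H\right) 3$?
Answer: $- \frac{40155}{26} \approx -1544.4$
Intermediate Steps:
$n{\left(y,H \right)} = -12 + 3 H$
$n{\left(-27,- \frac{31}{-26} \right)} - d = \left(-12 + 3 \left(- \frac{31}{-26}\right)\right) - 1536 = \left(-12 + 3 \left(\left(-31\right) \left(- \frac{1}{26}\right)\right)\right) - 1536 = \left(-12 + 3 \cdot \frac{31}{26}\right) - 1536 = \left(-12 + \frac{93}{26}\right) - 1536 = - \frac{219}{26} - 1536 = - \frac{40155}{26}$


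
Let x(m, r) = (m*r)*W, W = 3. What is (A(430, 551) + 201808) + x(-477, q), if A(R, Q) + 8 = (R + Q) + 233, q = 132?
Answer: 14122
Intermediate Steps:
x(m, r) = 3*m*r (x(m, r) = (m*r)*3 = 3*m*r)
A(R, Q) = 225 + Q + R (A(R, Q) = -8 + ((R + Q) + 233) = -8 + ((Q + R) + 233) = -8 + (233 + Q + R) = 225 + Q + R)
(A(430, 551) + 201808) + x(-477, q) = ((225 + 551 + 430) + 201808) + 3*(-477)*132 = (1206 + 201808) - 188892 = 203014 - 188892 = 14122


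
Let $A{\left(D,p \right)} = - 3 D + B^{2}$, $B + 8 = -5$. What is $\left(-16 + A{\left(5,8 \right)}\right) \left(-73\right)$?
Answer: $-10074$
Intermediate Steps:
$B = -13$ ($B = -8 - 5 = -13$)
$A{\left(D,p \right)} = 169 - 3 D$ ($A{\left(D,p \right)} = - 3 D + \left(-13\right)^{2} = - 3 D + 169 = 169 - 3 D$)
$\left(-16 + A{\left(5,8 \right)}\right) \left(-73\right) = \left(-16 + \left(169 - 15\right)\right) \left(-73\right) = \left(-16 + 154\right) \left(-73\right) = 138 \left(-73\right) = -10074$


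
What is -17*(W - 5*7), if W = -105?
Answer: 2380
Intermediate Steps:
-17*(W - 5*7) = -17*(-105 - 5*7) = -17*(-105 - 35) = -17*(-140) = 2380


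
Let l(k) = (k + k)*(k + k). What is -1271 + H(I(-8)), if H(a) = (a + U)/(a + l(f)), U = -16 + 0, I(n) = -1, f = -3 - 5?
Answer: -19066/15 ≈ -1271.1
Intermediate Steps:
f = -8
l(k) = 4*k**2 (l(k) = (2*k)*(2*k) = 4*k**2)
U = -16
H(a) = (-16 + a)/(256 + a) (H(a) = (a - 16)/(a + 4*(-8)**2) = (-16 + a)/(a + 4*64) = (-16 + a)/(a + 256) = (-16 + a)/(256 + a))
-1271 + H(I(-8)) = -1271 + (-16 - 1)/(256 - 1) = -1271 - 17/255 = -1271 + (1/255)*(-17) = -1271 - 1/15 = -19066/15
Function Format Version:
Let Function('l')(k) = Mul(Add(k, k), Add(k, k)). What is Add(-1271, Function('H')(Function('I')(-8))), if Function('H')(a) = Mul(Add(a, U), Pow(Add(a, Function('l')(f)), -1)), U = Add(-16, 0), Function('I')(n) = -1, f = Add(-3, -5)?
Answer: Rational(-19066, 15) ≈ -1271.1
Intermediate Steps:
f = -8
Function('l')(k) = Mul(4, Pow(k, 2)) (Function('l')(k) = Mul(Mul(2, k), Mul(2, k)) = Mul(4, Pow(k, 2)))
U = -16
Function('H')(a) = Mul(Pow(Add(256, a), -1), Add(-16, a)) (Function('H')(a) = Mul(Add(a, -16), Pow(Add(a, Mul(4, Pow(-8, 2))), -1)) = Mul(Add(-16, a), Pow(Add(a, Mul(4, 64)), -1)) = Mul(Add(-16, a), Pow(Add(a, 256), -1)) = Mul(Add(-16, a), Pow(Add(256, a), -1)) = Mul(Pow(Add(256, a), -1), Add(-16, a)))
Add(-1271, Function('H')(Function('I')(-8))) = Add(-1271, Mul(Pow(Add(256, -1), -1), Add(-16, -1))) = Add(-1271, Mul(Pow(255, -1), -17)) = Add(-1271, Mul(Rational(1, 255), -17)) = Add(-1271, Rational(-1, 15)) = Rational(-19066, 15)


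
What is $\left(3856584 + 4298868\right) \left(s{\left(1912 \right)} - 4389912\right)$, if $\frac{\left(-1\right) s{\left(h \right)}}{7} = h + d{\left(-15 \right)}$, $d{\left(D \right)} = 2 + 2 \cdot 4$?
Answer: $-35911440051432$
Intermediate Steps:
$d{\left(D \right)} = 10$ ($d{\left(D \right)} = 2 + 8 = 10$)
$s{\left(h \right)} = -70 - 7 h$ ($s{\left(h \right)} = - 7 \left(h + 10\right) = - 7 \left(10 + h\right) = -70 - 7 h$)
$\left(3856584 + 4298868\right) \left(s{\left(1912 \right)} - 4389912\right) = \left(3856584 + 4298868\right) \left(\left(-70 - 13384\right) - 4389912\right) = 8155452 \left(\left(-70 - 13384\right) - 4389912\right) = 8155452 \left(-13454 - 4389912\right) = 8155452 \left(-4403366\right) = -35911440051432$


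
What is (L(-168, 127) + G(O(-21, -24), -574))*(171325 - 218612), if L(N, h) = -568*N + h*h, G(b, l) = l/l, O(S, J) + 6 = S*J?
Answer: -5275053998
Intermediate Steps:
O(S, J) = -6 + J*S (O(S, J) = -6 + S*J = -6 + J*S)
G(b, l) = 1
L(N, h) = h² - 568*N (L(N, h) = -568*N + h² = h² - 568*N)
(L(-168, 127) + G(O(-21, -24), -574))*(171325 - 218612) = ((127² - 568*(-168)) + 1)*(171325 - 218612) = ((16129 + 95424) + 1)*(-47287) = (111553 + 1)*(-47287) = 111554*(-47287) = -5275053998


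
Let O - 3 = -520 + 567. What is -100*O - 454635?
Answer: -459635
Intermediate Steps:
O = 50 (O = 3 + (-520 + 567) = 3 + 47 = 50)
-100*O - 454635 = -100*50 - 454635 = -5000 - 454635 = -459635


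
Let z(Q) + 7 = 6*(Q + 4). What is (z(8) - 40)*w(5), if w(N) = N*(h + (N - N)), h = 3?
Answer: 375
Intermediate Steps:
z(Q) = 17 + 6*Q (z(Q) = -7 + 6*(Q + 4) = -7 + 6*(4 + Q) = -7 + (24 + 6*Q) = 17 + 6*Q)
w(N) = 3*N (w(N) = N*(3 + (N - N)) = N*(3 + 0) = N*3 = 3*N)
(z(8) - 40)*w(5) = ((17 + 6*8) - 40)*(3*5) = ((17 + 48) - 40)*15 = (65 - 40)*15 = 25*15 = 375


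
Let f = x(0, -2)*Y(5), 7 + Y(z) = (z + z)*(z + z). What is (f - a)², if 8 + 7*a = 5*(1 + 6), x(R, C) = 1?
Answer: 389376/49 ≈ 7946.4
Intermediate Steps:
Y(z) = -7 + 4*z² (Y(z) = -7 + (z + z)*(z + z) = -7 + (2*z)*(2*z) = -7 + 4*z²)
a = 27/7 (a = -8/7 + (5*(1 + 6))/7 = -8/7 + (5*7)/7 = -8/7 + (⅐)*35 = -8/7 + 5 = 27/7 ≈ 3.8571)
f = 93 (f = 1*(-7 + 4*5²) = 1*(-7 + 4*25) = 1*(-7 + 100) = 1*93 = 93)
(f - a)² = (93 - 1*27/7)² = (93 - 27/7)² = (624/7)² = 389376/49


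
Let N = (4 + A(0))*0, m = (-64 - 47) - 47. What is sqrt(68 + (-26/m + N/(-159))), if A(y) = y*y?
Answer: sqrt(425415)/79 ≈ 8.2562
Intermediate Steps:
A(y) = y**2
m = -158 (m = -111 - 47 = -158)
N = 0 (N = (4 + 0**2)*0 = (4 + 0)*0 = 4*0 = 0)
sqrt(68 + (-26/m + N/(-159))) = sqrt(68 + (-26/(-158) + 0/(-159))) = sqrt(68 + (-26*(-1/158) + 0*(-1/159))) = sqrt(68 + (13/79 + 0)) = sqrt(68 + 13/79) = sqrt(5385/79) = sqrt(425415)/79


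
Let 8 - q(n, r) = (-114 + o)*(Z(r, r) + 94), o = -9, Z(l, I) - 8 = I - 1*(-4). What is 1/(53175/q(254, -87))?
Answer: 469/10635 ≈ 0.044100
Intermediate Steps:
Z(l, I) = 12 + I (Z(l, I) = 8 + (I - 1*(-4)) = 8 + (I + 4) = 8 + (4 + I) = 12 + I)
q(n, r) = 13046 + 123*r (q(n, r) = 8 - (-114 - 9)*((12 + r) + 94) = 8 - (-123)*(106 + r) = 8 - (-13038 - 123*r) = 8 + (13038 + 123*r) = 13046 + 123*r)
1/(53175/q(254, -87)) = 1/(53175/(13046 + 123*(-87))) = 1/(53175/(13046 - 10701)) = 1/(53175/2345) = 1/(53175*(1/2345)) = 1/(10635/469) = 469/10635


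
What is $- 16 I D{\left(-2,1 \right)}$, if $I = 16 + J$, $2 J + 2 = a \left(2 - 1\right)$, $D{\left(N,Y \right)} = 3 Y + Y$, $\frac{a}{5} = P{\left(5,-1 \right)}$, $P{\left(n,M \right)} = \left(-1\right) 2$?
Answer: $-640$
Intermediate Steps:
$P{\left(n,M \right)} = -2$
$a = -10$ ($a = 5 \left(-2\right) = -10$)
$D{\left(N,Y \right)} = 4 Y$
$J = -6$ ($J = -1 + \frac{\left(-10\right) \left(2 - 1\right)}{2} = -1 + \frac{\left(-10\right) 1}{2} = -1 + \frac{1}{2} \left(-10\right) = -1 - 5 = -6$)
$I = 10$ ($I = 16 - 6 = 10$)
$- 16 I D{\left(-2,1 \right)} = \left(-16\right) 10 \cdot 4 \cdot 1 = \left(-160\right) 4 = -640$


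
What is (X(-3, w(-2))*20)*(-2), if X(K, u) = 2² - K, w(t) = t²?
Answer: -280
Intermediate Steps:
X(K, u) = 4 - K
(X(-3, w(-2))*20)*(-2) = ((4 - 1*(-3))*20)*(-2) = ((4 + 3)*20)*(-2) = (7*20)*(-2) = 140*(-2) = -280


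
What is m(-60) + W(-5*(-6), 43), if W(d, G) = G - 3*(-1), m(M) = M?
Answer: -14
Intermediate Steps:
W(d, G) = 3 + G (W(d, G) = G + 3 = 3 + G)
m(-60) + W(-5*(-6), 43) = -60 + (3 + 43) = -60 + 46 = -14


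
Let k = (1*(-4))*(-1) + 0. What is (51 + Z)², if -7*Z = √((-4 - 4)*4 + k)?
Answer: 18203/7 - 204*I*√7/7 ≈ 2600.4 - 77.105*I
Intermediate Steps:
k = 4 (k = -4*(-1) + 0 = 4 + 0 = 4)
Z = -2*I*√7/7 (Z = -√((-4 - 4)*4 + 4)/7 = -√(-8*4 + 4)/7 = -√(-32 + 4)/7 = -2*I*√7/7 ≈ -0.75593*I)
(51 + Z)² = (51 - 2*I*√7/7)²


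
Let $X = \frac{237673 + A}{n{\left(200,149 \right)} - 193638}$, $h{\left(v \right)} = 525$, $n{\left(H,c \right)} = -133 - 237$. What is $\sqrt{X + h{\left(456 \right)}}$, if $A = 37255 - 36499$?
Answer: $\frac{\sqrt{4928568125042}}{97004} \approx 22.886$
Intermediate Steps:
$n{\left(H,c \right)} = -370$
$A = 756$ ($A = 37255 - 36499 = 756$)
$X = - \frac{238429}{194008}$ ($X = \frac{237673 + 756}{-370 - 193638} = \frac{238429}{-194008} = 238429 \left(- \frac{1}{194008}\right) = - \frac{238429}{194008} \approx -1.229$)
$\sqrt{X + h{\left(456 \right)}} = \sqrt{- \frac{238429}{194008} + 525} = \sqrt{\frac{101615771}{194008}} = \frac{\sqrt{4928568125042}}{97004}$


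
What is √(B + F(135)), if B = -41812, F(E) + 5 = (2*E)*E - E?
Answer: I*√5502 ≈ 74.175*I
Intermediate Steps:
F(E) = -5 - E + 2*E² (F(E) = -5 + ((2*E)*E - E) = -5 + (2*E² - E) = -5 + (-E + 2*E²) = -5 - E + 2*E²)
√(B + F(135)) = √(-41812 + (-5 - 1*135 + 2*135²)) = √(-41812 + (-5 - 135 + 2*18225)) = √(-41812 + (-5 - 135 + 36450)) = √(-41812 + 36310) = √(-5502) = I*√5502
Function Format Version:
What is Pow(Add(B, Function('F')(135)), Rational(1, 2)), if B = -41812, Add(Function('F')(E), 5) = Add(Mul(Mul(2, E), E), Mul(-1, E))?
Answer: Mul(I, Pow(5502, Rational(1, 2))) ≈ Mul(74.175, I)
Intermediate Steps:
Function('F')(E) = Add(-5, Mul(-1, E), Mul(2, Pow(E, 2))) (Function('F')(E) = Add(-5, Add(Mul(Mul(2, E), E), Mul(-1, E))) = Add(-5, Add(Mul(2, Pow(E, 2)), Mul(-1, E))) = Add(-5, Add(Mul(-1, E), Mul(2, Pow(E, 2)))) = Add(-5, Mul(-1, E), Mul(2, Pow(E, 2))))
Pow(Add(B, Function('F')(135)), Rational(1, 2)) = Pow(Add(-41812, Add(-5, Mul(-1, 135), Mul(2, Pow(135, 2)))), Rational(1, 2)) = Pow(Add(-41812, Add(-5, -135, Mul(2, 18225))), Rational(1, 2)) = Pow(Add(-41812, Add(-5, -135, 36450)), Rational(1, 2)) = Pow(Add(-41812, 36310), Rational(1, 2)) = Pow(-5502, Rational(1, 2)) = Mul(I, Pow(5502, Rational(1, 2)))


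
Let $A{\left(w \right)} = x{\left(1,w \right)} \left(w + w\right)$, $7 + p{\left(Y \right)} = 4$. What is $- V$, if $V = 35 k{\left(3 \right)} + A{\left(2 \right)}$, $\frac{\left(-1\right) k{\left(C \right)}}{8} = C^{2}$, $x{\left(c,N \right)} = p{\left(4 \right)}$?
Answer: $2532$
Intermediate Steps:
$p{\left(Y \right)} = -3$ ($p{\left(Y \right)} = -7 + 4 = -3$)
$x{\left(c,N \right)} = -3$
$A{\left(w \right)} = - 6 w$ ($A{\left(w \right)} = - 3 \left(w + w\right) = - 3 \cdot 2 w = - 6 w$)
$k{\left(C \right)} = - 8 C^{2}$
$V = -2532$ ($V = 35 \left(- 8 \cdot 3^{2}\right) - 12 = 35 \left(\left(-8\right) 9\right) - 12 = 35 \left(-72\right) - 12 = -2520 - 12 = -2532$)
$- V = \left(-1\right) \left(-2532\right) = 2532$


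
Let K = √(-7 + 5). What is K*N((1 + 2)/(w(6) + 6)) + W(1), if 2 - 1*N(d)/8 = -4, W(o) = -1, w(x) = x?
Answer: -1 + 48*I*√2 ≈ -1.0 + 67.882*I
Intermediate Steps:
N(d) = 48 (N(d) = 16 - 8*(-4) = 16 + 32 = 48)
K = I*√2 (K = √(-2) = I*√2 ≈ 1.4142*I)
K*N((1 + 2)/(w(6) + 6)) + W(1) = (I*√2)*48 - 1 = 48*I*√2 - 1 = -1 + 48*I*√2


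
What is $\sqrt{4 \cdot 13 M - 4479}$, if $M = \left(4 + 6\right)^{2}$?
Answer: $\sqrt{721} \approx 26.851$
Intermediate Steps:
$M = 100$ ($M = 10^{2} = 100$)
$\sqrt{4 \cdot 13 M - 4479} = \sqrt{4 \cdot 13 \cdot 100 - 4479} = \sqrt{52 \cdot 100 - 4479} = \sqrt{5200 - 4479} = \sqrt{721}$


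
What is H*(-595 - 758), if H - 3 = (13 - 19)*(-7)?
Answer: -60885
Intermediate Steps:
H = 45 (H = 3 + (13 - 19)*(-7) = 3 - 6*(-7) = 3 + 42 = 45)
H*(-595 - 758) = 45*(-595 - 758) = 45*(-1353) = -60885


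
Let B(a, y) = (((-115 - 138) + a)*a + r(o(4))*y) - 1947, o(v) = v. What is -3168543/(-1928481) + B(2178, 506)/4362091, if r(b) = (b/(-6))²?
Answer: 65710793128516/25236628841313 ≈ 2.6038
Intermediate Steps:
r(b) = b²/36 (r(b) = (b*(-⅙))² = (-b/6)² = b²/36)
B(a, y) = -1947 + 4*y/9 + a*(-253 + a) (B(a, y) = (((-115 - 138) + a)*a + ((1/36)*4²)*y) - 1947 = ((-253 + a)*a + ((1/36)*16)*y) - 1947 = (a*(-253 + a) + 4*y/9) - 1947 = (4*y/9 + a*(-253 + a)) - 1947 = -1947 + 4*y/9 + a*(-253 + a))
-3168543/(-1928481) + B(2178, 506)/4362091 = -3168543/(-1928481) + (-1947 + 2178² - 253*2178 + (4/9)*506)/4362091 = -3168543*(-1/1928481) + (-1947 + 4743684 - 551034 + 2024/9)*(1/4362091) = 1056181/642827 + (37718351/9)*(1/4362091) = 1056181/642827 + 37718351/39258819 = 65710793128516/25236628841313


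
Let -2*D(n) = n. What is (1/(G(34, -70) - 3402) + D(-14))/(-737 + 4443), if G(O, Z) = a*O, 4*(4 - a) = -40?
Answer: 20481/10843756 ≈ 0.0018887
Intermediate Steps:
D(n) = -n/2
a = 14 (a = 4 - ¼*(-40) = 4 + 10 = 14)
G(O, Z) = 14*O
(1/(G(34, -70) - 3402) + D(-14))/(-737 + 4443) = (1/(14*34 - 3402) - ½*(-14))/(-737 + 4443) = (1/(476 - 3402) + 7)/3706 = (1/(-2926) + 7)*(1/3706) = (-1/2926 + 7)*(1/3706) = (20481/2926)*(1/3706) = 20481/10843756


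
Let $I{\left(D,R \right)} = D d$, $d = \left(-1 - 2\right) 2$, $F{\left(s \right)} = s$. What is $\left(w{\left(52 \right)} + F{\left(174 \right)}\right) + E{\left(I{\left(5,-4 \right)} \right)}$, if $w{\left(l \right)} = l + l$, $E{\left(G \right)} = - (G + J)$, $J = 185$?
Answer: $123$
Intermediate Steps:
$d = -6$ ($d = \left(-3\right) 2 = -6$)
$I{\left(D,R \right)} = - 6 D$ ($I{\left(D,R \right)} = D \left(-6\right) = - 6 D$)
$E{\left(G \right)} = -185 - G$ ($E{\left(G \right)} = - (G + 185) = - (185 + G) = -185 - G$)
$w{\left(l \right)} = 2 l$
$\left(w{\left(52 \right)} + F{\left(174 \right)}\right) + E{\left(I{\left(5,-4 \right)} \right)} = \left(2 \cdot 52 + 174\right) - \left(185 - 30\right) = \left(104 + 174\right) - 155 = 278 + \left(-185 + 30\right) = 278 - 155 = 123$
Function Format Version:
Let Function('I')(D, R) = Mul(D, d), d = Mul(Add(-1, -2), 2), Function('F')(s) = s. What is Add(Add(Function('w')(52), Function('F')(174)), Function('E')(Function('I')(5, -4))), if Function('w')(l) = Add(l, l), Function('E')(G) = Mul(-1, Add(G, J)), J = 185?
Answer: 123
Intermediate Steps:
d = -6 (d = Mul(-3, 2) = -6)
Function('I')(D, R) = Mul(-6, D) (Function('I')(D, R) = Mul(D, -6) = Mul(-6, D))
Function('E')(G) = Add(-185, Mul(-1, G)) (Function('E')(G) = Mul(-1, Add(G, 185)) = Mul(-1, Add(185, G)) = Add(-185, Mul(-1, G)))
Function('w')(l) = Mul(2, l)
Add(Add(Function('w')(52), Function('F')(174)), Function('E')(Function('I')(5, -4))) = Add(Add(Mul(2, 52), 174), Add(-185, Mul(-1, Mul(-6, 5)))) = Add(Add(104, 174), Add(-185, Mul(-1, -30))) = Add(278, Add(-185, 30)) = Add(278, -155) = 123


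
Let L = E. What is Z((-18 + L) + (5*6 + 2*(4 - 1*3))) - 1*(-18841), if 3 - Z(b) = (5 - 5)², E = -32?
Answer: 18844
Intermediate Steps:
L = -32
Z(b) = 3 (Z(b) = 3 - (5 - 5)² = 3 - 1*0² = 3 - 1*0 = 3 + 0 = 3)
Z((-18 + L) + (5*6 + 2*(4 - 1*3))) - 1*(-18841) = 3 - 1*(-18841) = 3 + 18841 = 18844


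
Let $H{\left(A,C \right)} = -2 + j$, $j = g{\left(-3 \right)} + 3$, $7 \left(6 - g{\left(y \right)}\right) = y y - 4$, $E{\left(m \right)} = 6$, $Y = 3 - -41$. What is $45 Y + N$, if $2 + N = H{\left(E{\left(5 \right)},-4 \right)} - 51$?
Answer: $\frac{13533}{7} \approx 1933.3$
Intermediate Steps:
$Y = 44$ ($Y = 3 + 41 = 44$)
$g{\left(y \right)} = \frac{46}{7} - \frac{y^{2}}{7}$ ($g{\left(y \right)} = 6 - \frac{y y - 4}{7} = 6 - \frac{y^{2} - 4}{7} = 6 - \frac{-4 + y^{2}}{7} = 6 - \left(- \frac{4}{7} + \frac{y^{2}}{7}\right) = \frac{46}{7} - \frac{y^{2}}{7}$)
$j = \frac{58}{7}$ ($j = \left(\frac{46}{7} - \frac{\left(-3\right)^{2}}{7}\right) + 3 = \left(\frac{46}{7} - \frac{9}{7}\right) + 3 = \frac{37}{7} + 3 = \frac{58}{7} \approx 8.2857$)
$H{\left(A,C \right)} = \frac{44}{7}$ ($H{\left(A,C \right)} = -2 + \frac{58}{7} = \frac{44}{7}$)
$N = - \frac{327}{7}$ ($N = -2 + \left(\frac{44}{7} - 51\right) = -2 - \frac{313}{7} = - \frac{327}{7} \approx -46.714$)
$45 Y + N = 45 \cdot 44 - \frac{327}{7} = 1980 - \frac{327}{7} = \frac{13533}{7}$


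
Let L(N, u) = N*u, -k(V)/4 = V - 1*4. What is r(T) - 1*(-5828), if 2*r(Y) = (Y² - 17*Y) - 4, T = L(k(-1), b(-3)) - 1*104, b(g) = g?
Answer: 20668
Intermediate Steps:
k(V) = 16 - 4*V (k(V) = -4*(V - 1*4) = -4*(V - 4) = -4*(-4 + V) = 16 - 4*V)
T = -164 (T = (16 - 4*(-1))*(-3) - 1*104 = (16 + 4)*(-3) - 104 = 20*(-3) - 104 = -60 - 104 = -164)
r(Y) = -2 + Y²/2 - 17*Y/2 (r(Y) = ((Y² - 17*Y) - 4)/2 = (-4 + Y² - 17*Y)/2 = -2 + Y²/2 - 17*Y/2)
r(T) - 1*(-5828) = (-2 + (½)*(-164)² - 17/2*(-164)) - 1*(-5828) = (-2 + (½)*26896 + 1394) + 5828 = (-2 + 13448 + 1394) + 5828 = 14840 + 5828 = 20668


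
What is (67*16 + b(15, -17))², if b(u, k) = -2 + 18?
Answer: 1183744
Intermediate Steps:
b(u, k) = 16
(67*16 + b(15, -17))² = (67*16 + 16)² = (1072 + 16)² = 1088² = 1183744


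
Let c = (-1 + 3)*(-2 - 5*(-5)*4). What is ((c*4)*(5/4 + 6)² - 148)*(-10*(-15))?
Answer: 6159150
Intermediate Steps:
c = 196 (c = 2*(-2 + 25*4) = 2*(-2 + 100) = 2*98 = 196)
((c*4)*(5/4 + 6)² - 148)*(-10*(-15)) = ((196*4)*(5/4 + 6)² - 148)*(-10*(-15)) = (784*(5*(¼) + 6)² - 148)*150 = (784*(5/4 + 6)² - 148)*150 = (784*(29/4)² - 148)*150 = (784*(841/16) - 148)*150 = (41209 - 148)*150 = 41061*150 = 6159150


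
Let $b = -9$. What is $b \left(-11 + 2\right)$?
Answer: $81$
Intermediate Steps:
$b \left(-11 + 2\right) = - 9 \left(-11 + 2\right) = \left(-9\right) \left(-9\right) = 81$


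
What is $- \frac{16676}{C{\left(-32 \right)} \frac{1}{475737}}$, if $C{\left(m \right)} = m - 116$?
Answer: $\frac{1983347553}{37} \approx 5.3604 \cdot 10^{7}$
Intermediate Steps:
$C{\left(m \right)} = -116 + m$
$- \frac{16676}{C{\left(-32 \right)} \frac{1}{475737}} = - \frac{16676}{\left(-116 - 32\right) \frac{1}{475737}} = - \frac{16676}{\left(-148\right) \frac{1}{475737}} = - \frac{16676}{- \frac{148}{475737}} = \left(-16676\right) \left(- \frac{475737}{148}\right) = \frac{1983347553}{37}$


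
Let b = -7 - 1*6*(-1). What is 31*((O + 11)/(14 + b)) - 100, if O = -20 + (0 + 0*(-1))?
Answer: -1579/13 ≈ -121.46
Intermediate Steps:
O = -20 (O = -20 + (0 + 0) = -20 + 0 = -20)
b = -1 (b = -7 - 6*(-1) = -7 - 1*(-6) = -7 + 6 = -1)
31*((O + 11)/(14 + b)) - 100 = 31*((-20 + 11)/(14 - 1)) - 100 = 31*(-9/13) - 100 = -279/13 - 100 = -1579/13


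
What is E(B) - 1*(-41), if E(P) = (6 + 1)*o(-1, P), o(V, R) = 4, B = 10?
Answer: 69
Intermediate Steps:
E(P) = 28 (E(P) = (6 + 1)*4 = 7*4 = 28)
E(B) - 1*(-41) = 28 - 1*(-41) = 28 + 41 = 69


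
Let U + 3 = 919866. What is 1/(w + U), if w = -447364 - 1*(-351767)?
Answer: 1/824266 ≈ 1.2132e-6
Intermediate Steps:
U = 919863 (U = -3 + 919866 = 919863)
w = -95597 (w = -447364 + 351767 = -95597)
1/(w + U) = 1/(-95597 + 919863) = 1/824266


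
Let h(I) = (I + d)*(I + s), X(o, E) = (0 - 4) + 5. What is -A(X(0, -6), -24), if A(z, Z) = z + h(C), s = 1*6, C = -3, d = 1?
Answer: 5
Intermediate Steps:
s = 6
X(o, E) = 1 (X(o, E) = -4 + 5 = 1)
h(I) = (1 + I)*(6 + I) (h(I) = (I + 1)*(I + 6) = (1 + I)*(6 + I))
A(z, Z) = -6 + z (A(z, Z) = z + (6 + (-3)² + 7*(-3)) = z + (6 + 9 - 21) = z - 6 = -6 + z)
-A(X(0, -6), -24) = -(-6 + 1) = -1*(-5) = 5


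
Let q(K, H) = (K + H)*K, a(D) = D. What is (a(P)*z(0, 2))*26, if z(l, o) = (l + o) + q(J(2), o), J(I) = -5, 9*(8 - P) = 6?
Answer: 9724/3 ≈ 3241.3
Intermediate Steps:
P = 22/3 (P = 8 - 1/9*6 = 8 - 2/3 = 22/3 ≈ 7.3333)
q(K, H) = K*(H + K) (q(K, H) = (H + K)*K = K*(H + K))
z(l, o) = 25 + l - 4*o (z(l, o) = (l + o) - 5*(o - 5) = (l + o) - 5*(-5 + o) = (l + o) + (25 - 5*o) = 25 + l - 4*o)
(a(P)*z(0, 2))*26 = (22*(25 + 0 - 4*2)/3)*26 = (22*(25 + 0 - 8)/3)*26 = ((22/3)*17)*26 = (374/3)*26 = 9724/3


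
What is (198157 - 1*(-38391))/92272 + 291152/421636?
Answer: 7912645617/2431574812 ≈ 3.2541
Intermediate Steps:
(198157 - 1*(-38391))/92272 + 291152/421636 = (198157 + 38391)*(1/92272) + 291152*(1/421636) = 236548*(1/92272) + 72788/105409 = 59137/23068 + 72788/105409 = 7912645617/2431574812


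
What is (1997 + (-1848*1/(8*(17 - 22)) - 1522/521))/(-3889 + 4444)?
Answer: 1771642/481925 ≈ 3.6762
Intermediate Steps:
(1997 + (-1848*1/(8*(17 - 22)) - 1522/521))/(-3889 + 4444) = (1997 + (-1848/(8*(-5)) - 1522*1/521))/555 = (1997 + (-1848/(-40) - 1522/521))*(1/555) = (1997 + (-1848*(-1/40) - 1522/521))*(1/555) = (1997 + (231/5 - 1522/521))*(1/555) = (1997 + 112741/2605)*(1/555) = (5314926/2605)*(1/555) = 1771642/481925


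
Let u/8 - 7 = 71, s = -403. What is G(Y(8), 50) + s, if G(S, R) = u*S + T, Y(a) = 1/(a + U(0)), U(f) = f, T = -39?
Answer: -364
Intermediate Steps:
u = 624 (u = 56 + 8*71 = 56 + 568 = 624)
Y(a) = 1/a (Y(a) = 1/(a + 0) = 1/a)
G(S, R) = -39 + 624*S (G(S, R) = 624*S - 39 = -39 + 624*S)
G(Y(8), 50) + s = (-39 + 624/8) - 403 = (-39 + 624*(1/8)) - 403 = (-39 + 78) - 403 = 39 - 403 = -364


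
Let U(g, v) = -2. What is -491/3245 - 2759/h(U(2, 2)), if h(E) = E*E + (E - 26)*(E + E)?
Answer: -9009911/376420 ≈ -23.936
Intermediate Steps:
h(E) = E**2 + 2*E*(-26 + E) (h(E) = E**2 + (-26 + E)*(2*E) = E**2 + 2*E*(-26 + E))
-491/3245 - 2759/h(U(2, 2)) = -491/3245 - 2759*(-1/(2*(-52 + 3*(-2)))) = -491*1/3245 - 2759*(-1/(2*(-52 - 6))) = -491/3245 - 2759/((-2*(-58))) = -491/3245 - 2759/116 = -9009911/376420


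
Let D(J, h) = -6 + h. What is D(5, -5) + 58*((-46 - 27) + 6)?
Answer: -3897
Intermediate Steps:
D(5, -5) + 58*((-46 - 27) + 6) = (-6 - 5) + 58*((-46 - 27) + 6) = -11 + 58*(-73 + 6) = -11 + 58*(-67) = -11 - 3886 = -3897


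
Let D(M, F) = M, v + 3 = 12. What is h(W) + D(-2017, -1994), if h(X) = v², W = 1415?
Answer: -1936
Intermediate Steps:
v = 9 (v = -3 + 12 = 9)
h(X) = 81 (h(X) = 9² = 81)
h(W) + D(-2017, -1994) = 81 - 2017 = -1936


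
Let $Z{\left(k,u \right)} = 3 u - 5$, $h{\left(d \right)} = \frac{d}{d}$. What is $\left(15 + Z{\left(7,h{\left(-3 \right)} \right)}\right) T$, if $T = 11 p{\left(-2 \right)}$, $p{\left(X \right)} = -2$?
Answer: $-286$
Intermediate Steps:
$h{\left(d \right)} = 1$
$T = -22$ ($T = 11 \left(-2\right) = -22$)
$Z{\left(k,u \right)} = -5 + 3 u$
$\left(15 + Z{\left(7,h{\left(-3 \right)} \right)}\right) T = \left(15 + \left(-5 + 3 \cdot 1\right)\right) \left(-22\right) = \left(15 + \left(-5 + 3\right)\right) \left(-22\right) = \left(15 - 2\right) \left(-22\right) = 13 \left(-22\right) = -286$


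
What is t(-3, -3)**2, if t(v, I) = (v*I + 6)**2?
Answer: 50625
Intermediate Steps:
t(v, I) = (6 + I*v)**2 (t(v, I) = (I*v + 6)**2 = (6 + I*v)**2)
t(-3, -3)**2 = ((6 - 3*(-3))**2)**2 = ((6 + 9)**2)**2 = (15**2)**2 = 225**2 = 50625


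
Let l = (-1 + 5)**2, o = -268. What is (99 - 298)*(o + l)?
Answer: 50148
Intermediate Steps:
l = 16 (l = 4**2 = 16)
(99 - 298)*(o + l) = (99 - 298)*(-268 + 16) = -199*(-252) = 50148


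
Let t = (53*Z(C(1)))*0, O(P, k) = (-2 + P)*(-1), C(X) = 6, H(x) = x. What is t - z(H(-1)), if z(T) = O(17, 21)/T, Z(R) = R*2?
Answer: -15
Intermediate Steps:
Z(R) = 2*R
O(P, k) = 2 - P
z(T) = -15/T (z(T) = (2 - 1*17)/T = (2 - 17)/T = -15/T)
t = 0 (t = (53*(2*6))*0 = (53*12)*0 = 636*0 = 0)
t - z(H(-1)) = 0 - (-15)/(-1) = 0 - (-15)*(-1) = 0 - 1*15 = 0 - 15 = -15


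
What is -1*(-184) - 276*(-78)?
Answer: 21712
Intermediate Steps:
-1*(-184) - 276*(-78) = 184 + 21528 = 21712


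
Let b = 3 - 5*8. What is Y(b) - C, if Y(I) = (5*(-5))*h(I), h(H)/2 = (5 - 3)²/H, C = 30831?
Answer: -1140547/37 ≈ -30826.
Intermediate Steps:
b = -37 (b = 3 - 40 = -37)
h(H) = 8/H (h(H) = 2*((5 - 3)²/H) = 2*(2²/H) = 2*(4/H) = 8/H)
Y(I) = -200/I (Y(I) = (5*(-5))*(8/I) = -200/I)
Y(b) - C = -200/(-37) - 1*30831 = -200*(-1/37) - 30831 = 200/37 - 30831 = -1140547/37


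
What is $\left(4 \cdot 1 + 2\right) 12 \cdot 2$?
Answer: $144$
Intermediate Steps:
$\left(4 \cdot 1 + 2\right) 12 \cdot 2 = \left(4 + 2\right) 12 \cdot 2 = 6 \cdot 12 \cdot 2 = 72 \cdot 2 = 144$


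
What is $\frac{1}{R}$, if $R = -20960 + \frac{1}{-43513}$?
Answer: $- \frac{43513}{912032481} \approx -4.771 \cdot 10^{-5}$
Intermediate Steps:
$R = - \frac{912032481}{43513}$ ($R = -20960 - \frac{1}{43513} = - \frac{912032481}{43513} \approx -20960.0$)
$\frac{1}{R} = \frac{1}{- \frac{912032481}{43513}} = - \frac{43513}{912032481}$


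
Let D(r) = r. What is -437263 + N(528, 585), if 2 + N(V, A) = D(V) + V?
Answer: -436209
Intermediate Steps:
N(V, A) = -2 + 2*V (N(V, A) = -2 + (V + V) = -2 + 2*V)
-437263 + N(528, 585) = -437263 + (-2 + 2*528) = -437263 + (-2 + 1056) = -437263 + 1054 = -436209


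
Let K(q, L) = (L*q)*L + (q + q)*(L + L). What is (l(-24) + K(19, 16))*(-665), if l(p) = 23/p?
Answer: -97021505/24 ≈ -4.0426e+6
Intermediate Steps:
K(q, L) = q*L² + 4*L*q (K(q, L) = q*L² + (2*q)*(2*L) = q*L² + 4*L*q)
(l(-24) + K(19, 16))*(-665) = (23/(-24) + 16*19*(4 + 16))*(-665) = (23*(-1/24) + 16*19*20)*(-665) = (-23/24 + 6080)*(-665) = (145897/24)*(-665) = -97021505/24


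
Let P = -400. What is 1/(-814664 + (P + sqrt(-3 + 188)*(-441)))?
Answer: -271688/221431115037 + 49*sqrt(185)/73810371679 ≈ -1.2179e-6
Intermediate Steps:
1/(-814664 + (P + sqrt(-3 + 188)*(-441))) = 1/(-814664 + (-400 + sqrt(-3 + 188)*(-441))) = 1/(-814664 + (-400 + sqrt(185)*(-441))) = 1/(-814664 + (-400 - 441*sqrt(185))) = 1/(-815064 - 441*sqrt(185))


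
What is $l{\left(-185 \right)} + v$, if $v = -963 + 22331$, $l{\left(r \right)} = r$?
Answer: $21183$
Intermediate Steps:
$v = 21368$
$l{\left(-185 \right)} + v = -185 + 21368 = 21183$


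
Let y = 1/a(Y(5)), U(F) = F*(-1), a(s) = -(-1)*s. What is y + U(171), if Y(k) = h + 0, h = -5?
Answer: -856/5 ≈ -171.20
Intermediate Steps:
Y(k) = -5 (Y(k) = -5 + 0 = -5)
a(s) = s
U(F) = -F
y = -1/5 (y = 1/(-5) = -1/5 ≈ -0.20000)
y + U(171) = -1/5 - 1*171 = -1/5 - 171 = -856/5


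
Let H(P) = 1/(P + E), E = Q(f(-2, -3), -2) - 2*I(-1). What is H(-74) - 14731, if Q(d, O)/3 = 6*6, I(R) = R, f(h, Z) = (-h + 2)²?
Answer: -530315/36 ≈ -14731.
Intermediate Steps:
f(h, Z) = (2 - h)²
Q(d, O) = 108 (Q(d, O) = 3*(6*6) = 3*36 = 108)
E = 110 (E = 108 - 2*(-1) = 108 + 2 = 110)
H(P) = 1/(110 + P) (H(P) = 1/(P + 110) = 1/(110 + P))
H(-74) - 14731 = 1/(110 - 74) - 14731 = 1/36 - 14731 = -530315/36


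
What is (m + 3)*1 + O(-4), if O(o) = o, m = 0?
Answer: -1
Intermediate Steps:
(m + 3)*1 + O(-4) = (0 + 3)*1 - 4 = 3*1 - 4 = 3 - 4 = -1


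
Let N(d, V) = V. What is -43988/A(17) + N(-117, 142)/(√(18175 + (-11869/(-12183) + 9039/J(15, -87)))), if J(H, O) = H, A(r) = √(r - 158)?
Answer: 142*√69680476556835/1143896849 + 43988*I*√141/141 ≈ 1.0362 + 3704.5*I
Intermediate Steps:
A(r) = √(-158 + r)
-43988/A(17) + N(-117, 142)/(√(18175 + (-11869/(-12183) + 9039/J(15, -87)))) = -43988/√(-158 + 17) + 142/(√(18175 + (-11869/(-12183) + 9039/15))) = -43988*(-I*√141/141) + 142/(√(18175 + (-11869*(-1/12183) + 9039*(1/15)))) = -43988*(-I*√141/141) + 142/(√(18175 + (11869/12183 + 3013/5))) = -(-43988)*I*√141/141 + 142/(√(18175 + 36766724/60915)) = 43988*I*√141/141 + 142/(√(1143896849/60915)) = 43988*I*√141/141 + 142/((√69680476556835/60915)) = 43988*I*√141/141 + 142*(√69680476556835/1143896849) = 43988*I*√141/141 + 142*√69680476556835/1143896849 = 142*√69680476556835/1143896849 + 43988*I*√141/141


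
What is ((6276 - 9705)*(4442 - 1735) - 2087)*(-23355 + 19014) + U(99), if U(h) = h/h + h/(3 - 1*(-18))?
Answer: 282124758970/7 ≈ 4.0304e+10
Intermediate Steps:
U(h) = 1 + h/21 (U(h) = 1 + h/(3 + 18) = 1 + h/21)
((6276 - 9705)*(4442 - 1735) - 2087)*(-23355 + 19014) + U(99) = ((6276 - 9705)*(4442 - 1735) - 2087)*(-23355 + 19014) + (1 + (1/21)*99) = (-3429*2707 - 2087)*(-4341) + (1 + 33/7) = (-9282303 - 2087)*(-4341) + 40/7 = -9284390*(-4341) + 40/7 = 40303536990 + 40/7 = 282124758970/7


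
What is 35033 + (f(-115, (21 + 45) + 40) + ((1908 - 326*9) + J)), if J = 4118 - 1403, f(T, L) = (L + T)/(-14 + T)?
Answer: 1579049/43 ≈ 36722.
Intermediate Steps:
f(T, L) = (L + T)/(-14 + T)
J = 2715
35033 + (f(-115, (21 + 45) + 40) + ((1908 - 326*9) + J)) = 35033 + ((((21 + 45) + 40) - 115)/(-14 - 115) + ((1908 - 326*9) + 2715)) = 35033 + (((66 + 40) - 115)/(-129) + ((1908 - 2934) + 2715)) = 35033 + (-(106 - 115)/129 + (-1026 + 2715)) = 35033 + (-1/129*(-9) + 1689) = 35033 + (3/43 + 1689) = 35033 + 72630/43 = 1579049/43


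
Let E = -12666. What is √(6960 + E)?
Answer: 3*I*√634 ≈ 75.538*I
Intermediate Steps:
√(6960 + E) = √(6960 - 12666) = √(-5706) = 3*I*√634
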